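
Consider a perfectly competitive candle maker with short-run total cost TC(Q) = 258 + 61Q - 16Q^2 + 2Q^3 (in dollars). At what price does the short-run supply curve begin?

$29 per unit

Short-run supply begins at min AVC. From VC = 61Q - 16Q^2 + 2Q^3, AVC = 61 - 16Q + 2Q^2.
dAVC/dQ = -16 + 4Q = 0 gives Q = 4. min AVC = 61 - 16·4 + 2·4^2 = 29.
So the shutdown price is $29.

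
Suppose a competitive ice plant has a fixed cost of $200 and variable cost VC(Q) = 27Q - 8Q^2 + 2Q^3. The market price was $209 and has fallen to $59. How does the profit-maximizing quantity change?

AVC = 27 - 8Q + 2Q^2, minimized at Q = 2 where min AVC = $19. MC = 27 - 16Q + 6Q^2.
With P = $209 above the shutdown price, P = MC gives Q = 7.
At P = $59 ≥ min AVC, set P = MC: Q = 4. The firm stays open but cuts output.

Output falls from 7 to 4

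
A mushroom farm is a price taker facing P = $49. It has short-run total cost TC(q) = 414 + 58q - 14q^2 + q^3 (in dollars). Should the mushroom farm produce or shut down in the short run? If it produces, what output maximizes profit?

From TC, MC = TC'(q) = 58 - 28q + 3q^2 and AVC = VC/q = 58 - 14q + q^2.
The AVC parabola has its vertex at q = 14/2 = 7, where AVC = 58 - 14·7 + 7^2 = $9.
P = $49 exceeds min AVC = $9, so the firm stays open.
Solving P = MC: 9 - 28q + 3q^2 = 0 ⇒ q = 1/3 or 9. On the upward-sloping branch, q* = 9.
Check: AVC at q = 9 is $13 ≤ P, so revenue covers variable cost.
Profit = P·q − TC = 49·9 − 531 = -$90, a loss, but smaller than the $414 fixed cost the firm would lose by shutting down.

Produce at q = 9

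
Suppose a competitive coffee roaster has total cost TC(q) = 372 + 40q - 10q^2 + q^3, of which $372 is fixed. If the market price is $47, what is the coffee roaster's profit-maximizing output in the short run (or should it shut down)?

From TC, MC = TC'(q) = 40 - 20q + 3q^2 and AVC = VC/q = 40 - 10q + q^2.
AVC hits its minimum where MC = AVC, at q = 5, giving min AVC = 40 - 10·5 + 5^2 = $15.
P = $47 exceeds min AVC = $15, so the firm stays open.
Solving P = MC: -7 - 20q + 3q^2 = 0 ⇒ q = -1/3 or 7. On the upward-sloping branch, q* = 7.
Check: AVC at q = 7 is $19 ≤ P, so revenue covers variable cost.
Profit = P·q − TC = 47·7 − 505 = -$176, a loss, but smaller than the $372 fixed cost the firm would lose by shutting down.

Produce at q = 7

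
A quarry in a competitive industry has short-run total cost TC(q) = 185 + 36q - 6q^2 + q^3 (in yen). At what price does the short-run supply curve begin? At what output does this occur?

¥27 per unit, at q = 3

The shutdown price is the minimum of AVC. VC = 36q - 6q^2 + q^3, so AVC = 36 - 6q + q^2.
At the minimum of AVC, MC = AVC. MC = 36 - 12q + 3q^2; setting MC = AVC gives 2q^2 - 6q = 0, so q = 3. min AVC = 27.
For P < ¥27 the firm produces nothing.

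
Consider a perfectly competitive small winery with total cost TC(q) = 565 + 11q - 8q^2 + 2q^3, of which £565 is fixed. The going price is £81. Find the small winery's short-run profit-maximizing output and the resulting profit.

Profit = -£265 at q = 5

AVC = 11 - 8q + 2q^2 has its minimum £3 at q = 2; price £81 clears that bar, so the firm operates.
With MC = 11 - 16q + 6q^2, P = MC on the upward-sloping part at q* = 5.
TR = 81·5 = 405. TC = 565 + 105 = 670. Profit = 405 − 670 = -£265.
Shutting down would mean losing the fixed cost of £565, so operating at a loss of £265 is better by £300.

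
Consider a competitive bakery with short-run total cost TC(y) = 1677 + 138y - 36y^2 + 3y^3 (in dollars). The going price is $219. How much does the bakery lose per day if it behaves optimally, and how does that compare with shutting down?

Profit = -$219 at y = 9

AVC = 138 - 36y + 3y^2 has its minimum $30 at y = 6; price $219 clears that bar, so the firm operates.
With MC = 138 - 72y + 9y^2, P = MC on the upward-sloping part at y* = 9.
TR = 219·9 = 1971. TC = 1677 + 513 = 2190. Profit = 1971 − 2190 = -$219.
Shutting down would mean losing the fixed cost of $1677, so operating at a loss of $219 is better by $1458.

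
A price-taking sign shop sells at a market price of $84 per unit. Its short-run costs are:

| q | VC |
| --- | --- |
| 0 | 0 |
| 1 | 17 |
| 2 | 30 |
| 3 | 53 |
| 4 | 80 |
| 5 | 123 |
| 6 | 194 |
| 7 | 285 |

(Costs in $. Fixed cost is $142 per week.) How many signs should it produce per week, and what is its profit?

Compute π = P·q − TC at each output: q=0: -142; q=1: -75; q=2: -4; q=3: 57; q=4: 114; q=5: 155; q=6: 168; q=7: 161.
Profit is maximized at q = 6. AVC there is 194/6 = $32.33 ≤ P, so producing beats shutting down (which would give -$142).

q = 6; profit = $168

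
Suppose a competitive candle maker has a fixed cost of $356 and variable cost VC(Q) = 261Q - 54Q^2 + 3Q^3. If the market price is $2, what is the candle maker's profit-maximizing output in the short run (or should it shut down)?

Variable cost is VC = 261Q - 54Q^2 + 3Q^3, so AVC = VC/Q = 261 - 54Q + 3Q^2 and MC = dTC/dQ = 261 - 108Q + 9Q^2.
AVC hits its minimum where MC = AVC, at Q = 9, giving min AVC = 261 - 54·9 + 3·9^2 = $18.
With P < min AVC ($2 < $18), every unit sold adds to the loss.
The firm minimizes its loss by shutting down and losing only its fixed cost of $356.

Shut down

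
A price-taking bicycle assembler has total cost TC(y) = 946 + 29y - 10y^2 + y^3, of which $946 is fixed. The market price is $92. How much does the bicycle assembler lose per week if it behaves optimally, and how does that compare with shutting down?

AVC = 29 - 10y + y^2; min AVC = $4 at y = 5. Since P = $92 ≥ min AVC, the firm produces.
MC = 29 - 20y + 3y^2. Setting P = MC and taking the root on the rising branch gives y* = 9.
TR = 92·9 = 828. TC = 946 + 180 = 1126. Profit = 828 − 1126 = -$298.
Shutting down would mean losing the fixed cost of $946, so operating at a loss of $298 is better by $648.

Profit = -$298 at y = 9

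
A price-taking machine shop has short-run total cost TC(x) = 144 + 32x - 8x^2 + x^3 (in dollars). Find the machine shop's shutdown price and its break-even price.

Shutdown price = min AVC. AVC = 32 - 8x + x^2, with vertex at x = 4 and minimum $16.
ATC = 144/x + 32 - 8x + x^2. Setting dATC/dx = −144/x^2 − 8 + 2x = 0 gives x = 6 (since 2·6^3 − 8·6^2 = 144).
min ATC = 144/6 + 32 − 8·6 + 6^2 = $44. That is the break-even price.
For $16 ≤ P < $44 the firm produces at a loss; below $16 it shuts down.

Shutdown price = $16; break-even price = $44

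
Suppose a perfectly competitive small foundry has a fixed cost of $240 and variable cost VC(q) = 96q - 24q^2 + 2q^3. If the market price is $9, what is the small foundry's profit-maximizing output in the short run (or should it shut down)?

Variable cost is VC = 96q - 24q^2 + 2q^3, so AVC = VC/q = 96 - 24q + 2q^2 and MC = dTC/dq = 96 - 48q + 6q^2.
AVC hits its minimum where MC = AVC, at q = 6, giving min AVC = 96 - 24·6 + 2·6^2 = $24.
With P < min AVC ($9 < $24), every unit sold adds to the loss.
The firm minimizes its loss by shutting down and losing only its fixed cost of $240.

Shut down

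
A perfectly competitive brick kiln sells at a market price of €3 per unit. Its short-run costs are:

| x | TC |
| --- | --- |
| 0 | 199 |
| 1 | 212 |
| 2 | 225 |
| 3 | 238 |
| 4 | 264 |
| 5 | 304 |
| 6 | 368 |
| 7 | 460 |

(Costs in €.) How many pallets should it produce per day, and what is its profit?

Tabulate TR − TC: x=0: -199; x=1: -209; x=2: -219; x=3: -229; x=4: -252; x=5: -289; x=6: -350; x=7: -439.
Profit is highest at x = 0. Equivalently, the lowest AVC in the table is 13/1 ≈ €13 at x = 1, and P = €3 falls below it — price never covers variable cost, so the firm shuts down and loses only its fixed cost.

x = 0 (shut down); profit = -€199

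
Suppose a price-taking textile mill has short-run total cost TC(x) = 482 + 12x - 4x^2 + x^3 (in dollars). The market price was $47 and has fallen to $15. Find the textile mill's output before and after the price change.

Output falls from 5 to 3

MC = 12 - 8x + 3x^2; the shutdown threshold is min AVC = $8 (at x = 2).
At P = $47 ≥ min AVC, set P = MC on the rising branch: x = 5.
At P = $15 ≥ min AVC, set P = MC: x = 3. The firm stays open but cuts output.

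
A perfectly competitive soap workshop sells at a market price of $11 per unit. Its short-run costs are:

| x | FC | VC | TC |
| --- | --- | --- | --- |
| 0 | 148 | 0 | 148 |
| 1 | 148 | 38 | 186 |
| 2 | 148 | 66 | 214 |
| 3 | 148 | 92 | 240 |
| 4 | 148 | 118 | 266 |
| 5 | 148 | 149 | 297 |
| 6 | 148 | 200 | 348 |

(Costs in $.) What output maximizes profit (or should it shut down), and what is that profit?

x = 0 (shut down); profit = -$148

Tabulate TR − TC: x=0: -148; x=1: -175; x=2: -192; x=3: -207; x=4: -222; x=5: -242; x=6: -282.
Profit is highest at x = 0. Equivalently, the lowest AVC in the table is 118/4 ≈ $29.50 at x = 4, and P = $11 falls below it — price never covers variable cost, so the firm shuts down and loses only its fixed cost.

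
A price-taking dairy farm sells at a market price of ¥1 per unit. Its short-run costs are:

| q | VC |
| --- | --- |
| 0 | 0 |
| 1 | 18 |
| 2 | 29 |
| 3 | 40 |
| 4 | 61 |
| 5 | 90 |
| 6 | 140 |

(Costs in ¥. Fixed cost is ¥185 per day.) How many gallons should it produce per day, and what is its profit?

Profit at each row (π = 1q − TC): q=0: -185; q=1: -202; q=2: -212; q=3: -222; q=4: -242; q=5: -270; q=6: -319.
Profit is highest at q = 0. Equivalently, the lowest AVC in the table is 40/3 ≈ ¥13.33 at q = 3, and P = ¥1 falls below it — price never covers variable cost, so the firm shuts down and loses only its fixed cost.

q = 0 (shut down); profit = -¥185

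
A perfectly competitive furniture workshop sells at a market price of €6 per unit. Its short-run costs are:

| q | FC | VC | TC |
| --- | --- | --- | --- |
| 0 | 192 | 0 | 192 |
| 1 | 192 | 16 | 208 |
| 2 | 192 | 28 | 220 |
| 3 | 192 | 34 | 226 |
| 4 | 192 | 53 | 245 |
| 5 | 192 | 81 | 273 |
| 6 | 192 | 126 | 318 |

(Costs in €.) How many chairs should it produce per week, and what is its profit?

Tabulate TR − TC: q=0: -192; q=1: -202; q=2: -208; q=3: -208; q=4: -221; q=5: -243; q=6: -282.
Profit is highest at q = 0. Equivalently, the lowest AVC in the table is 34/3 ≈ €11.33 at q = 3, and P = €6 falls below it — price never covers variable cost, so the firm shuts down and loses only its fixed cost.

q = 0 (shut down); profit = -€192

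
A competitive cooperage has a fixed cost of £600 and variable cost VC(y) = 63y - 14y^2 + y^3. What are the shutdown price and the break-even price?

Shutdown price = min AVC. AVC = 63 - 14y + y^2, with vertex at y = 7 and minimum £14.
ATC = 600/y + 63 - 14y + y^2. Setting dATC/dy = −600/y^2 − 14 + 2y = 0 gives y = 10 (since 2·10^3 − 14·10^2 = 600).
min ATC = 600/10 + 63 − 14·10 + 10^2 = £83. That is the break-even price.
For £14 ≤ P < £83 the firm produces at a loss; below £14 it shuts down.

Shutdown price = £14; break-even price = £83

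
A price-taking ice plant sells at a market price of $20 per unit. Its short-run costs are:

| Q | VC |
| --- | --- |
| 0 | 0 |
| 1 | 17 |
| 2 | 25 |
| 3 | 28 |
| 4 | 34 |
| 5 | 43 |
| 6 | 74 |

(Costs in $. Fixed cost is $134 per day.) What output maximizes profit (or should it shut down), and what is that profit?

Q = 5; profit = -$77

Compute π = P·Q − TC at each output: Q=0: -134; Q=1: -131; Q=2: -119; Q=3: -102; Q=4: -88; Q=5: -77; Q=6: -88.
Profit is maximized at Q = 5. AVC there is 43/5 = $8.60 ≤ P, so producing beats shutting down (which would give -$134).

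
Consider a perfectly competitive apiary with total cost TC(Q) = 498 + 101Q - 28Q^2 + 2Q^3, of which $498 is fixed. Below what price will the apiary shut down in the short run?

The shutdown price is the minimum of AVC. VC = 101Q - 28Q^2 + 2Q^3, so AVC = 101 - 28Q + 2Q^2.
At the minimum of AVC, MC = AVC. MC = 101 - 56Q + 6Q^2; setting MC = AVC gives 4Q^2 - 28Q = 0, so Q = 7. min AVC = 3.
The firm shuts down for any P below $3.

$3 per unit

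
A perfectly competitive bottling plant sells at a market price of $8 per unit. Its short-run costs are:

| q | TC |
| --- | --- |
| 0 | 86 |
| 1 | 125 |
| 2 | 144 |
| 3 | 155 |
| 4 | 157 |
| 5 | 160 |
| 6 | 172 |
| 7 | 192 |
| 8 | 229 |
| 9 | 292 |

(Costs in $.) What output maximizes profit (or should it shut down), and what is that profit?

q = 0 (shut down); profit = -$86

Profit at each row (π = 8q − TC): q=0: -86; q=1: -117; q=2: -128; q=3: -131; q=4: -125; q=5: -120; q=6: -124; q=7: -136; q=8: -165; q=9: -220.
Profit is highest at q = 0. Equivalently, the lowest AVC in the table is 86/6 ≈ $14.33 at q = 6, and P = $8 falls below it — price never covers variable cost, so the firm shuts down and loses only its fixed cost.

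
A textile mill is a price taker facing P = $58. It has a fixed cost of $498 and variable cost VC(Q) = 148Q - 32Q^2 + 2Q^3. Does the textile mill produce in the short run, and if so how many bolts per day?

Variable cost is VC = 148Q - 32Q^2 + 2Q^3, so AVC = VC/Q = 148 - 32Q + 2Q^2 and MC = dTC/dQ = 148 - 64Q + 6Q^2.
The AVC parabola has its vertex at Q = 32/4 = 8, where AVC = 148 - 32·8 + 2·8^2 = $20.
Because $58 ≥ $20, revenue can cover variable cost; the firm operates.
P = MC gives 90 - 64Q + 6Q^2 = 0, with roots 5/3 and 9. Take the larger (rising MC): Q* = 9.
Check: AVC at Q = 9 is $22 ≤ P, so revenue covers variable cost.
Profit = P·Q − TC = 58·9 − 696 = -$174, a loss, but smaller than the $498 fixed cost the firm would lose by shutting down.

Produce at Q = 9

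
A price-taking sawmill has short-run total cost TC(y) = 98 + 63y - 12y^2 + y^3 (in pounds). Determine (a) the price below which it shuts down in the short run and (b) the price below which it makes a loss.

Shutdown price = £27; break-even price = £42

AVC = 63 - 12y + y^2; minimized at y = 6, giving min AVC = £27. That is the shutdown price.
ATC = 98/y + 63 - 12y + y^2. Setting dATC/dy = −98/y^2 − 12 + 2y = 0 gives y = 7 (since 2·7^3 − 12·7^2 = 98).
min ATC = 98/7 + 63 − 12·7 + 7^2 = £42. That is the break-even price.
Between these two prices the firm operates at a loss; above £42 it earns a profit.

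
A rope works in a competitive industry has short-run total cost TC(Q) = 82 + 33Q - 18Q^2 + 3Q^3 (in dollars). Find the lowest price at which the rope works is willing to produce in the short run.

$6 per unit

The firm shuts down when price falls below the minimum of average variable cost. AVC = VC/Q = 33 - 18Q + 3Q^2.
At the minimum of AVC, MC = AVC. MC = 33 - 36Q + 9Q^2; setting MC = AVC gives 6Q^2 - 18Q = 0, so Q = 3. min AVC = 6.
So the shutdown price is $6.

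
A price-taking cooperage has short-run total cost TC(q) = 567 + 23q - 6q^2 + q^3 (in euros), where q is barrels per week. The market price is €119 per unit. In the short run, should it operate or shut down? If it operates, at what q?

From TC, MC = TC'(q) = 23 - 12q + 3q^2 and AVC = VC/q = 23 - 6q + q^2.
AVC is minimized where dAVC/dq = -6 + 2q = 0, at q = 3; min AVC = 23 - 6·3 + 3^2 = €14.
Because €119 ≥ €14, revenue can cover variable cost; the firm operates.
P = MC gives -96 - 12q + 3q^2 = 0, with roots -4 and 8. Take the larger (rising MC): q* = 8.
Check: AVC at q = 8 is €39 ≤ P, so revenue covers variable cost.
Profit = P·q − TC = 119·8 − 879 = €73.

Produce at q = 8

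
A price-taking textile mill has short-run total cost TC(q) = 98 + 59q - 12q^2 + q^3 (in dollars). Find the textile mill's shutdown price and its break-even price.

Shutdown price = $23; break-even price = $38

AVC = 59 - 12q + q^2; minimized at q = 6, giving min AVC = $23. That is the shutdown price.
ATC = 98/q + 59 - 12q + q^2. Setting dATC/dq = −98/q^2 − 12 + 2q = 0 gives q = 7 (since 2·7^3 − 12·7^2 = 98).
min ATC = 98/7 + 59 − 12·7 + 7^2 = $38. That is the break-even price.
Between these two prices the firm operates at a loss; above $38 it earns a profit.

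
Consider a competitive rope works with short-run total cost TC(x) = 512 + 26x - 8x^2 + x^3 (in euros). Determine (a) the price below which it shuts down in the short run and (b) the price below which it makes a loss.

Shutdown price = min AVC. AVC = 26 - 8x + x^2, with vertex at x = 4 and minimum €10.
ATC = 512/x + 26 - 8x + x^2. Setting dATC/dx = −512/x^2 − 8 + 2x = 0 gives x = 8 (since 2·8^3 − 8·8^2 = 512).
min ATC = 512/8 + 26 − 8·8 + 8^2 = €90. That is the break-even price.
For €10 ≤ P < €90 the firm produces at a loss; below €10 it shuts down.

Shutdown price = €10; break-even price = €90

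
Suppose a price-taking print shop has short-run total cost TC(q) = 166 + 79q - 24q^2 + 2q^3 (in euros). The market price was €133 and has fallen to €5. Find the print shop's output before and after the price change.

MC = 79 - 48q + 6q^2; the shutdown threshold is min AVC = €7 (at q = 6).
At P = €133 ≥ min AVC, set P = MC on the rising branch: q = 9.
At P = €5 < min AVC = €7, price no longer covers variable cost at any output, so the firm shuts down: q = 0.

Output falls from 9 to 0 (the firm shuts down)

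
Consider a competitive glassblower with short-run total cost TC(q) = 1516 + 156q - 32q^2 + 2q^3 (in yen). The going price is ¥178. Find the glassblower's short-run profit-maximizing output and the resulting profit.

Profit = -¥64 at q = 11

AVC = 156 - 32q + 2q^2; min AVC = ¥28 at q = 8. Since P = ¥178 ≥ min AVC, the firm produces.
MC = 156 - 64q + 6q^2. Setting P = MC and taking the root on the rising branch gives q* = 11.
TR = 178·11 = 1958. TC = 1516 + 506 = 2022. Profit = 1958 − 2022 = -¥64.
That loss of ¥64 beats the ¥1516 the firm would lose by shutting down; producing recovers ¥1452 of fixed cost.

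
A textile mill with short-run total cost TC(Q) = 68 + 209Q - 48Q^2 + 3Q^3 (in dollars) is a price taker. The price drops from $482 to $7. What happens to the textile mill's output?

Output falls from 13 to 0 (the firm shuts down)

AVC = 209 - 48Q + 3Q^2, minimized at Q = 8 where min AVC = $17. MC = 209 - 96Q + 9Q^2.
With P = $482 above the shutdown price, P = MC gives Q = 13.
At P = $7 < min AVC = $17, price no longer covers variable cost at any output, so the firm shuts down: Q = 0.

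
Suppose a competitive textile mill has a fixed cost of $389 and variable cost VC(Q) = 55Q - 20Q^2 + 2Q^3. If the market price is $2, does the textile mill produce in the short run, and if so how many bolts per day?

From TC, MC = TC'(Q) = 55 - 40Q + 6Q^2 and AVC = VC/Q = 55 - 20Q + 2Q^2.
The AVC parabola has its vertex at Q = 20/4 = 5, where AVC = 55 - 20·5 + 2·5^2 = $5.
With P < min AVC ($2 < $5), every unit sold adds to the loss.
Best response: produce nothing and absorb the $389 fixed cost.

Shut down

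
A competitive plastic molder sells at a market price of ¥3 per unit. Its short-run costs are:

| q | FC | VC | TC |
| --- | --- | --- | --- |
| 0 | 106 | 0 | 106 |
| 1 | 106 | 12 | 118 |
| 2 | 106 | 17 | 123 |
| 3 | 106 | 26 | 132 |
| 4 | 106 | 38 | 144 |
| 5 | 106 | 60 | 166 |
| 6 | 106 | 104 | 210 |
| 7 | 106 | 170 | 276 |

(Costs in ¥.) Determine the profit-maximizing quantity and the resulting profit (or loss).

Tabulate TR − TC: q=0: -106; q=1: -115; q=2: -117; q=3: -123; q=4: -132; q=5: -151; q=6: -192; q=7: -255.
Profit is highest at q = 0. Equivalently, the lowest AVC in the table is 17/2 ≈ ¥8.50 at q = 2, and P = ¥3 falls below it — price never covers variable cost, so the firm shuts down and loses only its fixed cost.

q = 0 (shut down); profit = -¥106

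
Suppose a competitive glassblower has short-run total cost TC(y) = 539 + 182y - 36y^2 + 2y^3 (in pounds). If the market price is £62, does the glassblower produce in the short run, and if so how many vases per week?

Strip out fixed cost: VC = 182y - 36y^2 + 2y^3. Then AVC = 182 - 36y + 2y^2 and MC = 182 - 72y + 6y^2.
AVC is minimized where dAVC/dy = -36 + 4y = 0, at y = 9; min AVC = 182 - 36·9 + 2·9^2 = £20.
Because £62 ≥ £20, revenue can cover variable cost; the firm operates.
P = MC gives 120 - 72y + 6y^2 = 0, with roots 2 and 10. Take the larger (rising MC): y* = 10.
Check: AVC at y = 10 is £22 ≤ P, so revenue covers variable cost.
Profit = P·y − TC = 62·10 − 759 = -£139, a loss, but smaller than the £539 fixed cost the firm would lose by shutting down.

Produce at y = 10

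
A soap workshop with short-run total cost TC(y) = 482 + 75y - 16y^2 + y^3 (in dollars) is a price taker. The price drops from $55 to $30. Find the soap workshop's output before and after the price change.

Output falls from 10 to 9

AVC = 75 - 16y + y^2, minimized at y = 8 where min AVC = $11. MC = 75 - 32y + 3y^2.
With P = $55 above the shutdown price, P = MC gives y = 10.
At P = $30 ≥ min AVC, set P = MC: y = 9. The firm stays open but cuts output.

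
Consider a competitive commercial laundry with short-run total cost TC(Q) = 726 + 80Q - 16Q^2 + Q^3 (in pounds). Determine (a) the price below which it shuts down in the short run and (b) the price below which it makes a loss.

AVC = 80 - 16Q + Q^2; minimized at Q = 8, giving min AVC = £16. That is the shutdown price.
ATC = 726/Q + 80 - 16Q + Q^2. Setting dATC/dQ = −726/Q^2 − 16 + 2Q = 0 gives Q = 11 (since 2·11^3 − 16·11^2 = 726).
min ATC = 726/11 + 80 − 16·11 + 11^2 = £91. That is the break-even price.
Between these two prices the firm operates at a loss; above £91 it earns a profit.

Shutdown price = £16; break-even price = £91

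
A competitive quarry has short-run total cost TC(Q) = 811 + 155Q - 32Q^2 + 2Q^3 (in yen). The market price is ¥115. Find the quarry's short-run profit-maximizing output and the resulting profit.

Profit = -¥11 at Q = 10

AVC = 155 - 32Q + 2Q^2; min AVC = ¥27 at Q = 8. Since P = ¥115 ≥ min AVC, the firm produces.
With MC = 155 - 64Q + 6Q^2, P = MC on the upward-sloping part at Q* = 10.
TR = 115·10 = 1150. TC = 811 + 350 = 1161. Profit = 1150 − 1161 = -¥11.
By producing, the firm covers all variable cost plus ¥800 of fixed cost; shutting down would lose the full ¥811.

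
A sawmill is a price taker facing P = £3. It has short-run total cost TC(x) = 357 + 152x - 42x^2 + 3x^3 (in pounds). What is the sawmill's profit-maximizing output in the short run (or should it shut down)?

Strip out fixed cost: VC = 152x - 42x^2 + 3x^3. Then AVC = 152 - 42x + 3x^2 and MC = 152 - 84x + 9x^2.
AVC is minimized where dAVC/dx = -42 + 6x = 0, at x = 7; min AVC = 152 - 42·7 + 3·7^2 = £5.
With P < min AVC (£3 < £5), every unit sold adds to the loss.
Best response: produce nothing and absorb the £357 fixed cost.

Shut down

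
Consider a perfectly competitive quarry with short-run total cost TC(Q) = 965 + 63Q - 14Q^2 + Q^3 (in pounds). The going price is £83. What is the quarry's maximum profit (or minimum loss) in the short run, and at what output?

Profit = -£365 at Q = 10

AVC = 63 - 14Q + Q^2; min AVC = £14 at Q = 7. Since P = £83 ≥ min AVC, the firm produces.
MC = 63 - 28Q + 3Q^2. Setting P = MC and taking the root on the rising branch gives Q* = 10.
TR = 83·10 = 830. TC = 965 + 230 = 1195. Profit = 830 − 1195 = -£365.
That loss of £365 beats the £965 the firm would lose by shutting down; producing recovers £600 of fixed cost.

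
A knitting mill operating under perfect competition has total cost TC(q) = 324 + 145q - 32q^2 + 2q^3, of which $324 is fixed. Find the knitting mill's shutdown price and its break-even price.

Shutdown price = min AVC. AVC = 145 - 32q + 2q^2, with vertex at q = 8 and minimum $17.
ATC = 324/q + 145 - 32q + 2q^2. Setting dATC/dq = −324/q^2 − 32 + 4q = 0 gives q = 9 (since 4·9^3 − 32·9^2 = 324).
min ATC = 324/9 + 145 − 32·9 + 2·9^2 = $55. That is the break-even price.
Between these two prices the firm operates at a loss; above $55 it earns a profit.

Shutdown price = $17; break-even price = $55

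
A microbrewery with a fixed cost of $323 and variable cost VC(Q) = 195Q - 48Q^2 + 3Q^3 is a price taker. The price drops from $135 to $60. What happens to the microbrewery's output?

MC = 195 - 96Q + 9Q^2; the shutdown threshold is min AVC = $3 (at Q = 8).
With P = $135 above the shutdown price, P = MC gives Q = 10.
At P = $60 ≥ min AVC, set P = MC: Q = 9. The firm stays open but cuts output.

Output falls from 10 to 9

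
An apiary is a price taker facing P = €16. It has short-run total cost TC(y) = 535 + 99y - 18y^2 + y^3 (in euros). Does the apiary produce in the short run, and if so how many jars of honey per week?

Shut down

From TC, MC = TC'(y) = 99 - 36y + 3y^2 and AVC = VC/y = 99 - 18y + y^2.
AVC hits its minimum where MC = AVC, at y = 9, giving min AVC = 99 - 18·9 + 9^2 = €18.
P = €16 lies below min AVC = €18; no output level covers variable cost.
Shutting down limits the loss to fixed cost, €535.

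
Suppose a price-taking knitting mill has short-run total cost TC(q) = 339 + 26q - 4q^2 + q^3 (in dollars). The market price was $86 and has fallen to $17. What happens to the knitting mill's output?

MC = 26 - 8q + 3q^2; the shutdown threshold is min AVC = $22 (at q = 2).
With P = $86 above the shutdown price, P = MC gives q = 6.
At P = $17 < min AVC = $22, price no longer covers variable cost at any output, so the firm shuts down: q = 0.

Output falls from 6 to 0 (the firm shuts down)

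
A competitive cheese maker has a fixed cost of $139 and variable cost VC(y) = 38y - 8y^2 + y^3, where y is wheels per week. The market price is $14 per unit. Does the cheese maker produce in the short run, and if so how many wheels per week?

Strip out fixed cost: VC = 38y - 8y^2 + y^3. Then AVC = 38 - 8y + y^2 and MC = 38 - 16y + 3y^2.
AVC hits its minimum where MC = AVC, at y = 4, giving min AVC = 38 - 8·4 + 4^2 = $22.
With P < min AVC ($14 < $22), every unit sold adds to the loss.
The firm minimizes its loss by shutting down and losing only its fixed cost of $139.

Shut down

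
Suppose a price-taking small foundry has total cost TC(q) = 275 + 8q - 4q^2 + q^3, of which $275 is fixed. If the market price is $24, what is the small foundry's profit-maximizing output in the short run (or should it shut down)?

From TC, MC = TC'(q) = 8 - 8q + 3q^2 and AVC = VC/q = 8 - 4q + q^2.
AVC is minimized where dAVC/dq = -4 + 2q = 0, at q = 2; min AVC = 8 - 4·2 + 2^2 = $4.
P = $24 exceeds min AVC = $4, so the firm stays open.
Solving P = MC: -16 - 8q + 3q^2 = 0 ⇒ q = -4/3 or 4. On the upward-sloping branch, q* = 4.
Check: AVC at q = 4 is $8 ≤ P, so revenue covers variable cost.
Profit = P·q − TC = 24·4 − 307 = -$211, a loss, but smaller than the $275 fixed cost the firm would lose by shutting down.

Produce at q = 4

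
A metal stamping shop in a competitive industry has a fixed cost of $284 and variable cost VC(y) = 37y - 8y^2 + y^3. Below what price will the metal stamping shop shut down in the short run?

$21 per unit

The firm shuts down when price falls below the minimum of average variable cost. AVC = VC/y = 37 - 8y + y^2.
At the minimum of AVC, MC = AVC. MC = 37 - 16y + 3y^2; setting MC = AVC gives 2y^2 - 8y = 0, so y = 4. min AVC = 21.
The firm shuts down for any P below $21.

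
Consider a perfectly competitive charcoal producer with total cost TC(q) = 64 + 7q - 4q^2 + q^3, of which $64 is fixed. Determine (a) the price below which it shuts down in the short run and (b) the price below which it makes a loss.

Shutdown price = min AVC. AVC = 7 - 4q + q^2, with vertex at q = 2 and minimum $3.
ATC = 64/q + 7 - 4q + q^2. Setting dATC/dq = −64/q^2 − 4 + 2q = 0 gives q = 4 (since 2·4^3 − 4·4^2 = 64).
min ATC = 64/4 + 7 − 4·4 + 4^2 = $23. That is the break-even price.
Between these two prices the firm operates at a loss; above $23 it earns a profit.

Shutdown price = $3; break-even price = $23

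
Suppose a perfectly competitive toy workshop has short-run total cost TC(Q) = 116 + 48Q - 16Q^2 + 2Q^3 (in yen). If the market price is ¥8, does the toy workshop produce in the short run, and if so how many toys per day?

Strip out fixed cost: VC = 48Q - 16Q^2 + 2Q^3. Then AVC = 48 - 16Q + 2Q^2 and MC = 48 - 32Q + 6Q^2.
AVC hits its minimum where MC = AVC, at Q = 4, giving min AVC = 48 - 16·4 + 2·4^2 = ¥16.
With P < min AVC (¥8 < ¥16), every unit sold adds to the loss.
Best response: produce nothing and absorb the ¥116 fixed cost.

Shut down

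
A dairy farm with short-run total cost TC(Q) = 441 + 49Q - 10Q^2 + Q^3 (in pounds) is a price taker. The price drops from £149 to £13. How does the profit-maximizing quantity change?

MC = 49 - 20Q + 3Q^2; the shutdown threshold is min AVC = £24 (at Q = 5).
With P = £149 above the shutdown price, P = MC gives Q = 10.
At P = £13 < min AVC = £24, price no longer covers variable cost at any output, so the firm shuts down: Q = 0.

Output falls from 10 to 0 (the firm shuts down)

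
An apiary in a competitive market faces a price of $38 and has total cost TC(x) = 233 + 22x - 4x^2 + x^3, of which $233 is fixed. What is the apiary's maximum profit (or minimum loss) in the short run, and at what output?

Profit = -$169 at x = 4

AVC = 22 - 4x + x^2; min AVC = $18 at x = 2. Since P = $38 ≥ min AVC, the firm produces.
With MC = 22 - 8x + 3x^2, P = MC on the upward-sloping part at x* = 4.
TR = 38·4 = 152. TC = 233 + 88 = 321. Profit = 152 − 321 = -$169.
By producing, the firm covers all variable cost plus $64 of fixed cost; shutting down would lose the full $233.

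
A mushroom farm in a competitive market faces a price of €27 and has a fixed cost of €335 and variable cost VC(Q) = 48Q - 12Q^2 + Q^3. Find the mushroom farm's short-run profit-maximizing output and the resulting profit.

Profit = -€237 at Q = 7

AVC = 48 - 12Q + Q^2 has its minimum €12 at Q = 6; price €27 clears that bar, so the firm operates.
MC = 48 - 24Q + 3Q^2. Setting P = MC and taking the root on the rising branch gives Q* = 7.
TR = 27·7 = 189. TC = 335 + 91 = 426. Profit = 189 − 426 = -€237.
That loss of €237 beats the €335 the firm would lose by shutting down; producing recovers €98 of fixed cost.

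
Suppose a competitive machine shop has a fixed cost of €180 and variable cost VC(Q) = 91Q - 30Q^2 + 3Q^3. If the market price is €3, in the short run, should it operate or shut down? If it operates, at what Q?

Shut down

From TC, MC = TC'(Q) = 91 - 60Q + 9Q^2 and AVC = VC/Q = 91 - 30Q + 3Q^2.
AVC hits its minimum where MC = AVC, at Q = 5, giving min AVC = 91 - 30·5 + 3·5^2 = €16.
P = €3 lies below min AVC = €16; no output level covers variable cost.
Best response: produce nothing and absorb the €180 fixed cost.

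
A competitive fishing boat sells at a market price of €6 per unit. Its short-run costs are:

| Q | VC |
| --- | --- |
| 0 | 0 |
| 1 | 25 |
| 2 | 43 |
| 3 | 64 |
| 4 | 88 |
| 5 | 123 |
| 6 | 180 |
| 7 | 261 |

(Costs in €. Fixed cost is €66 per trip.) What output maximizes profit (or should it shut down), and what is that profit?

Compute π = P·Q − TC at each output: Q=0: -66; Q=1: -85; Q=2: -97; Q=3: -112; Q=4: -130; Q=5: -159; Q=6: -210; Q=7: -285.
Profit is highest at Q = 0. Equivalently, the lowest AVC in the table is 64/3 ≈ €21.33 at Q = 3, and P = €6 falls below it — price never covers variable cost, so the firm shuts down and loses only its fixed cost.

Q = 0 (shut down); profit = -€66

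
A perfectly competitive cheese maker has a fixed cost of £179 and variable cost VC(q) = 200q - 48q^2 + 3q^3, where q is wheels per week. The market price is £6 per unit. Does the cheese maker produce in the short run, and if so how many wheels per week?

Shut down

Variable cost is VC = 200q - 48q^2 + 3q^3, so AVC = VC/q = 200 - 48q + 3q^2 and MC = dTC/dq = 200 - 96q + 9q^2.
AVC hits its minimum where MC = AVC, at q = 8, giving min AVC = 200 - 48·8 + 3·8^2 = £8.
P = £6 lies below min AVC = £8; no output level covers variable cost.
Shutting down limits the loss to fixed cost, £179.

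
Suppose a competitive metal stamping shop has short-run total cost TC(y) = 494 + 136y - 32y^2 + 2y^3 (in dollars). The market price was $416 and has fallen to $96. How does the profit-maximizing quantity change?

Output falls from 14 to 10

MC = 136 - 64y + 6y^2; the shutdown threshold is min AVC = $8 (at y = 8).
With P = $416 above the shutdown price, P = MC gives y = 14.
At P = $96 ≥ min AVC, set P = MC: y = 10. The firm stays open but cuts output.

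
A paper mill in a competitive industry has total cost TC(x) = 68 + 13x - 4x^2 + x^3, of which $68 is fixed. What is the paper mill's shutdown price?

The firm shuts down when price falls below the minimum of average variable cost. AVC = VC/x = 13 - 4x + x^2.
At the minimum of AVC, MC = AVC. MC = 13 - 8x + 3x^2; setting MC = AVC gives 2x^2 - 4x = 0, so x = 2. min AVC = 9.
For P < $9 the firm produces nothing.

$9 per unit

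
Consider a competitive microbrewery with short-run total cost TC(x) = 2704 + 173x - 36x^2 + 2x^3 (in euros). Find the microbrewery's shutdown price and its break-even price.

Shutdown price = €11; break-even price = €251

AVC = 173 - 36x + 2x^2; minimized at x = 9, giving min AVC = €11. That is the shutdown price.
ATC = 2704/x + 173 - 36x + 2x^2. Setting dATC/dx = −2704/x^2 − 36 + 4x = 0 gives x = 13 (since 4·13^3 − 36·13^2 = 2704).
min ATC = 2704/13 + 173 − 36·13 + 2·13^2 = €251. That is the break-even price.
Between these two prices the firm operates at a loss; above €251 it earns a profit.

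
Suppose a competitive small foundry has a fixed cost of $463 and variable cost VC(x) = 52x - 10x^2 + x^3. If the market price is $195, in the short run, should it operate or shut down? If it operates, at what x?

Produce at x = 11

Strip out fixed cost: VC = 52x - 10x^2 + x^3. Then AVC = 52 - 10x + x^2 and MC = 52 - 20x + 3x^2.
AVC hits its minimum where MC = AVC, at x = 5, giving min AVC = 52 - 10·5 + 5^2 = $27.
P = $195 exceeds min AVC = $27, so the firm stays open.
Set P = MC: 195 = 52 - 20x + 3x^2 → -143 - 20x + 3x^2 = 0. The roots are x = -13/3 and x = 11; the profit-maximizing output is on the rising part of MC, so x* = 11.
Check: AVC at x = 11 is $63 ≤ P, so revenue covers variable cost.
Profit = P·x − TC = 195·11 − 1156 = $989.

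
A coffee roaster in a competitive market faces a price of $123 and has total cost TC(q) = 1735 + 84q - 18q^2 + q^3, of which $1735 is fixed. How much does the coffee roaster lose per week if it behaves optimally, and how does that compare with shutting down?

AVC = 84 - 18q + q^2 has its minimum $3 at q = 9; price $123 clears that bar, so the firm operates.
MC = 84 - 36q + 3q^2. Setting P = MC and taking the root on the rising branch gives q* = 13.
TR = 123·13 = 1599. TC = 1735 + 247 = 1982. Profit = 1599 − 1982 = -$383.
That loss of $383 beats the $1735 the firm would lose by shutting down; producing recovers $1352 of fixed cost.

Profit = -$383 at q = 13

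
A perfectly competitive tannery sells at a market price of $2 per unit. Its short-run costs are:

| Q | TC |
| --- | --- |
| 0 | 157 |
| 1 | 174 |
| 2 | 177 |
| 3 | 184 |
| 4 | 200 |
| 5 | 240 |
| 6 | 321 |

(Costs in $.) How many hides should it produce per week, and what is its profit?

Q = 0 (shut down); profit = -$157

Tabulate TR − TC: Q=0: -157; Q=1: -172; Q=2: -173; Q=3: -178; Q=4: -192; Q=5: -230; Q=6: -309.
Profit is highest at Q = 0. Equivalently, the lowest AVC in the table is 27/3 ≈ $9 at Q = 3, and P = $2 falls below it — price never covers variable cost, so the firm shuts down and loses only its fixed cost.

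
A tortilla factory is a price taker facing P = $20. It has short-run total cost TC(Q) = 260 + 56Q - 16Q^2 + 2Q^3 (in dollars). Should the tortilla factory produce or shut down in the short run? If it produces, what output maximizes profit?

Shut down

From TC, MC = TC'(Q) = 56 - 32Q + 6Q^2 and AVC = VC/Q = 56 - 16Q + 2Q^2.
The AVC parabola has its vertex at Q = 16/4 = 4, where AVC = 56 - 16·4 + 2·4^2 = $24.
With P < min AVC ($20 < $24), every unit sold adds to the loss.
Shutting down limits the loss to fixed cost, $260.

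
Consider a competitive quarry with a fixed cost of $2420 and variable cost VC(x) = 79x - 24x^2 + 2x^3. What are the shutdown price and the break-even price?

Shutdown price = $7; break-even price = $277

AVC = 79 - 24x + 2x^2; minimized at x = 6, giving min AVC = $7. That is the shutdown price.
ATC = 2420/x + 79 - 24x + 2x^2. Setting dATC/dx = −2420/x^2 − 24 + 4x = 0 gives x = 11 (since 4·11^3 − 24·11^2 = 2420).
min ATC = 2420/11 + 79 − 24·11 + 2·11^2 = $277. That is the break-even price.
Between these two prices the firm operates at a loss; above $277 it earns a profit.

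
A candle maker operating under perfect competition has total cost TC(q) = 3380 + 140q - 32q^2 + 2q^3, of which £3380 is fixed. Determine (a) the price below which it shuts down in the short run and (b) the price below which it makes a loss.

Shutdown price = £12; break-even price = £322

AVC = 140 - 32q + 2q^2; minimized at q = 8, giving min AVC = £12. That is the shutdown price.
ATC = 3380/q + 140 - 32q + 2q^2. Setting dATC/dq = −3380/q^2 − 32 + 4q = 0 gives q = 13 (since 4·13^3 − 32·13^2 = 3380).
min ATC = 3380/13 + 140 − 32·13 + 2·13^2 = £322. That is the break-even price.
Between these two prices the firm operates at a loss; above £322 it earns a profit.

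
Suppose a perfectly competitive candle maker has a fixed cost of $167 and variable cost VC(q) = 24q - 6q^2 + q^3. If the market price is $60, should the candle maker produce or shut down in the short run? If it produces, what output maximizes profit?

Strip out fixed cost: VC = 24q - 6q^2 + q^3. Then AVC = 24 - 6q + q^2 and MC = 24 - 12q + 3q^2.
AVC is minimized where dAVC/dq = -6 + 2q = 0, at q = 3; min AVC = 24 - 6·3 + 3^2 = $15.
Since P = $60 ≥ min AVC = $15, price covers variable cost and the firm should produce.
Set P = MC: 60 = 24 - 12q + 3q^2 → -36 - 12q + 3q^2 = 0. The roots are q = -2 and q = 6; the profit-maximizing output is on the rising part of MC, so q* = 6.
Check: AVC at q = 6 is $24 ≤ P, so revenue covers variable cost.
Profit = P·q − TC = 60·6 − 311 = $49.

Produce at q = 6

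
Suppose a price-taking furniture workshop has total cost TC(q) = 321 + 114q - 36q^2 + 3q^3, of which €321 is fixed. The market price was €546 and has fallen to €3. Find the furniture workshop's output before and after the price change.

MC = 114 - 72q + 9q^2; the shutdown threshold is min AVC = €6 (at q = 6).
With P = €546 above the shutdown price, P = MC gives q = 12.
At P = €3 < min AVC = €6, price no longer covers variable cost at any output, so the firm shuts down: q = 0.

Output falls from 12 to 0 (the firm shuts down)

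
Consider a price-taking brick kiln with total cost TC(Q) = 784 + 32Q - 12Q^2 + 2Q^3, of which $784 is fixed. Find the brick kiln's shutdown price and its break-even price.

Shutdown price = $14; break-even price = $158

AVC = 32 - 12Q + 2Q^2; minimized at Q = 3, giving min AVC = $14. That is the shutdown price.
ATC = 784/Q + 32 - 12Q + 2Q^2. Setting dATC/dQ = −784/Q^2 − 12 + 4Q = 0 gives Q = 7 (since 4·7^3 − 12·7^2 = 784).
min ATC = 784/7 + 32 − 12·7 + 2·7^2 = $158. That is the break-even price.
Between these two prices the firm operates at a loss; above $158 it earns a profit.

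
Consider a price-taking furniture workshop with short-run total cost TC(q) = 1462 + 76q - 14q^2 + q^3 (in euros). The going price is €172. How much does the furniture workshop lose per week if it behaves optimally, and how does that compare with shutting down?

AVC = 76 - 14q + q^2; min AVC = €27 at q = 7. Since P = €172 ≥ min AVC, the firm produces.
With MC = 76 - 28q + 3q^2, P = MC on the upward-sloping part at q* = 12.
TR = 172·12 = 2064. TC = 1462 + 624 = 2086. Profit = 2064 − 2086 = -€22.
That loss of €22 beats the €1462 the firm would lose by shutting down; producing recovers €1440 of fixed cost.

Profit = -€22 at q = 12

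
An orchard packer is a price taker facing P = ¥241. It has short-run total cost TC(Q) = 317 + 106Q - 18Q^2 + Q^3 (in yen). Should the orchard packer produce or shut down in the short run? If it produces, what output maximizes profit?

From TC, MC = TC'(Q) = 106 - 36Q + 3Q^2 and AVC = VC/Q = 106 - 18Q + Q^2.
The AVC parabola has its vertex at Q = 18/2 = 9, where AVC = 106 - 18·9 + 9^2 = ¥25.
Since P = ¥241 ≥ min AVC = ¥25, price covers variable cost and the firm should produce.
Set P = MC: 241 = 106 - 36Q + 3Q^2 → -135 - 36Q + 3Q^2 = 0. The roots are Q = -3 and Q = 15; the profit-maximizing output is on the rising part of MC, so Q* = 15.
Check: AVC at Q = 15 is ¥61 ≤ P, so revenue covers variable cost.
Profit = P·Q − TC = 241·15 − 1232 = ¥2383.

Produce at Q = 15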